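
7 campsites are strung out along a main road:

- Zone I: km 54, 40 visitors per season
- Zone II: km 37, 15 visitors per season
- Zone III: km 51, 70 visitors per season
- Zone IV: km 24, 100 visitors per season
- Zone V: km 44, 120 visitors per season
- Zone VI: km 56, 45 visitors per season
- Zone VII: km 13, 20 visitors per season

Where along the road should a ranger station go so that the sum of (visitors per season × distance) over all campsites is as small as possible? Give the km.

x = 44

For a sum of weighted absolute distances on a line, the optimum is the weighted median (not the mean). Total weight W = 410; half-weight = 205.
Sort by position and accumulate weight:
  km 13 (Zone VII, w=20) → cum 20
  km 24 (Zone IV, w=100) → cum 120
  km 37 (Zone II, w=15) → cum 135
  km 44 (Zone V, w=120) → cum 255  ≥ 205 → median here
  km 51 (Zone III, w=70) → cum 325
  km 54 (Zone I, w=40) → cum 365
  km 56 (Zone VI, w=45) → cum 410
Optimal location: km 44.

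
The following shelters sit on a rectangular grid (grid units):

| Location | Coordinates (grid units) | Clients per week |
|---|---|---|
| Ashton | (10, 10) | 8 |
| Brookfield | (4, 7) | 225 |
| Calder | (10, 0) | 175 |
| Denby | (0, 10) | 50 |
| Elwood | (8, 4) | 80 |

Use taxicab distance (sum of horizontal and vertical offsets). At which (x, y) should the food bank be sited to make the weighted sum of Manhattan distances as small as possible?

(4, 7)

Manhattan distance separates: Σwᵢ(|x−xᵢ|+|y−yᵢ|) = Σwᵢ|x−xᵢ| + Σwᵢ|y−yᵢ|, so x and y are optimised independently as 1-D weighted medians.
Total weight W = 538; half = 269.
x-coordinate, sorted with cumulative weight:
  x=0 (Denby, w=50) cum 50
  x=4 (Brookfield, w=225) cum 275  ← median
  x=8 (Elwood, w=80) cum 355
  x=10 (Ashton, w=8) cum 363
  x=10 (Calder, w=175) cum 538
⇒ x* = 4
y-coordinate, sorted with cumulative weight:
  y=0 (Calder, w=175) cum 175
  y=4 (Elwood, w=80) cum 255
  y=7 (Brookfield, w=225) cum 480  ← median
  y=10 (Ashton, w=8) cum 488
  y=10 (Denby, w=50) cum 538
⇒ y* = 7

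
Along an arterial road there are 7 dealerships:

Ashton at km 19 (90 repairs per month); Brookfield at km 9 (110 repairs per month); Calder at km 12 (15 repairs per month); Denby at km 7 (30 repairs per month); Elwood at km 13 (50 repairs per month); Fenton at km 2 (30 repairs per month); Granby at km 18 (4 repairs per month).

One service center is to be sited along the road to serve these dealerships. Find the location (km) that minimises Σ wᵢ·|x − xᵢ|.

x = 9

For a sum of weighted absolute distances on a line, the optimum is the weighted median (not the mean). Total weight W = 329; half-weight = 164.5.
Sort by position and accumulate weight:
  km 2 (Fenton, w=30) → cum 30
  km 7 (Denby, w=30) → cum 60
  km 9 (Brookfield, w=110) → cum 170  ≥ 164.5 → median here
  km 12 (Calder, w=15) → cum 185
  km 13 (Elwood, w=50) → cum 235
  km 18 (Granby, w=4) → cum 239
  km 19 (Ashton, w=90) → cum 329
Optimal location: km 9.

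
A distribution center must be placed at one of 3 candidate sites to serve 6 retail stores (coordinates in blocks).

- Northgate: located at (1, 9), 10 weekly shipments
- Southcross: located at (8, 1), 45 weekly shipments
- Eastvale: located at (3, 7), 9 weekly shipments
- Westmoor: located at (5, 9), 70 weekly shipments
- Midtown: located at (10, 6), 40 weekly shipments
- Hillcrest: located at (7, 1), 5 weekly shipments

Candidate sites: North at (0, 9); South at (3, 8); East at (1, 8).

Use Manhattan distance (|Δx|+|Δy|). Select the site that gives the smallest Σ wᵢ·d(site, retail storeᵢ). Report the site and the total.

South, total 1204 blocks

Total weighted distance at each candidate:
  North (0, 9): total = 1720
  South (3, 8): total = 1204
  East (1, 8): total = 1522
Minimum is at South with total 1204 blocks.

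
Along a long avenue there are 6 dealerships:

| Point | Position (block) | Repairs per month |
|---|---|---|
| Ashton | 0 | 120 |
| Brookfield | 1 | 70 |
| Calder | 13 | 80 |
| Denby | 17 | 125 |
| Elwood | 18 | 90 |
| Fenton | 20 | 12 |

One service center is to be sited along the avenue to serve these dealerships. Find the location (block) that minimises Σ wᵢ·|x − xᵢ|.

x = 13

For a sum of weighted absolute distances on a line, the optimum is the weighted median (not the mean). Total weight W = 497; half-weight = 248.5.
Sort by position and accumulate weight:
  block 0 (Ashton, w=120) → cum 120
  block 1 (Brookfield, w=70) → cum 190
  block 13 (Calder, w=80) → cum 270  ≥ 248.5 → median here
  block 17 (Denby, w=125) → cum 395
  block 18 (Elwood, w=90) → cum 485
  block 20 (Fenton, w=12) → cum 497
Optimal location: block 13.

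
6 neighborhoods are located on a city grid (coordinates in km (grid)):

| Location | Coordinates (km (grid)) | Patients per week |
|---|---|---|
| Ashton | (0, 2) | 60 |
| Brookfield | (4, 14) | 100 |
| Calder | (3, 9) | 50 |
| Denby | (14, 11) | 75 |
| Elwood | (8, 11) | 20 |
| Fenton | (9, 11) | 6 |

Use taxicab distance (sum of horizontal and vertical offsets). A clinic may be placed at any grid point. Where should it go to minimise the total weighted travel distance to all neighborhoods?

(4, 11)

Manhattan distance separates: Σwᵢ(|x−xᵢ|+|y−yᵢ|) = Σwᵢ|x−xᵢ| + Σwᵢ|y−yᵢ|, so x and y are optimised independently as 1-D weighted medians.
Total weight W = 311; half = 155.5.
x-coordinate, sorted with cumulative weight:
  x=0 (Ashton, w=60) cum 60
  x=3 (Calder, w=50) cum 110
  x=4 (Brookfield, w=100) cum 210  ← median
  x=8 (Elwood, w=20) cum 230
  x=9 (Fenton, w=6) cum 236
  x=14 (Denby, w=75) cum 311
⇒ x* = 4
y-coordinate, sorted with cumulative weight:
  y=2 (Ashton, w=60) cum 60
  y=9 (Calder, w=50) cum 110
  y=11 (Denby, w=75) cum 185  ← median
  y=11 (Elwood, w=20) cum 205
  y=11 (Fenton, w=6) cum 211
  y=14 (Brookfield, w=100) cum 311
⇒ y* = 11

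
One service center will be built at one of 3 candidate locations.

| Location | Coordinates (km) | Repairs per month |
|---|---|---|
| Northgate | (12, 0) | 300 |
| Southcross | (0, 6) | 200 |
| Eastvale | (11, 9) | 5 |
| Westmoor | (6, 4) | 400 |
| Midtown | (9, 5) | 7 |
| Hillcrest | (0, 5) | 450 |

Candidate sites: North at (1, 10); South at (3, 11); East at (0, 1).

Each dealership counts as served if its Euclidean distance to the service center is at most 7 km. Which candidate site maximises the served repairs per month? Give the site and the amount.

Coverage radius r = 7 km; a point is covered iff (Δx)²+(Δy)² ≤ 7² = 49.
  North (1, 10): covers {Southcross, Hillcrest} → 650
  South (3, 11): covers {Southcross, Hillcrest} → 650
  East (0, 1): covers {Southcross, Westmoor, Hillcrest} → 1050
Maximum coverage at East: 1050 repairs per month.

East, covering 1050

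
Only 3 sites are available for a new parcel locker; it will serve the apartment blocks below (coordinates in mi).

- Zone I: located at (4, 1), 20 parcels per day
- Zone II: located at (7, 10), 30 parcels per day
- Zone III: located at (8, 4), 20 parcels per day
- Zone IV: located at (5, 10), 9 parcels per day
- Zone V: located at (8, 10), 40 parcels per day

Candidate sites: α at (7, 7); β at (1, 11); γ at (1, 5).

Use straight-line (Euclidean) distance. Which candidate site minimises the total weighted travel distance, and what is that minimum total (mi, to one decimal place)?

α, total 446.4 mi

Total weighted distance at each candidate:
  α (7, 7): total = 446.4
  β (1, 11): total = 909.2
  γ (1, 5): total = 877.4
Minimum is at α with total 446.4 mi.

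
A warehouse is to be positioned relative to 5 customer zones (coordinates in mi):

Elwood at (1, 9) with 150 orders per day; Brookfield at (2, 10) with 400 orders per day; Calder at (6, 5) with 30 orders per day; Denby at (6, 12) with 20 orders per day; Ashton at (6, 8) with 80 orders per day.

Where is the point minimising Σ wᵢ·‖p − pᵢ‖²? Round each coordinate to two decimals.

The minimiser of Σwᵢ‖p−pᵢ‖² is the weighted centroid p* = (Σwᵢpᵢ)/(Σwᵢ).
Σwᵢ = 680.
Σwᵢxᵢ = 150·1 + 400·2 + 30·6 + 20·6 + 80·6 = 1730.
Σwᵢyᵢ = 150·9 + 400·10 + 30·5 + 20·12 + 80·8 = 6380.
x* = 1730/680 = 2.54, y* = 6380/680 = 9.38.

(2.54, 9.38)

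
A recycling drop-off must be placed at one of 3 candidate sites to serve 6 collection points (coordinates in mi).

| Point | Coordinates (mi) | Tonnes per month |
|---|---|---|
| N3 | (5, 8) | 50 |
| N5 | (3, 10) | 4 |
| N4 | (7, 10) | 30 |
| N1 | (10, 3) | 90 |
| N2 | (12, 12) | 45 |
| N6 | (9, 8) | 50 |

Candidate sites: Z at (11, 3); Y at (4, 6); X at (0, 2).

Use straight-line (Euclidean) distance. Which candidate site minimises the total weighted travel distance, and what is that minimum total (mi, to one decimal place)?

Z, total 1441.7 mi

Total weighted distance at each candidate:
  Z (11, 3): total = 1441.7
  Y (4, 6): total = 1601.3
  X (0, 2): total = 2891.8
Minimum is at Z with total 1441.7 mi.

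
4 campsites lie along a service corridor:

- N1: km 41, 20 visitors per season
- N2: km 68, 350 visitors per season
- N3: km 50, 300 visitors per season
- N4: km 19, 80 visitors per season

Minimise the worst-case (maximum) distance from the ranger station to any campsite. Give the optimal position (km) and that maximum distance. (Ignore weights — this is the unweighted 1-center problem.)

location 43.5, max distance 24.5

The 1-center on a line is the midpoint of the two extreme points: leftmost at 19, rightmost at 68.
Optimal location = (19 + 68)/2 = 43.5; maximum distance = (68 − 19)/2 = 24.5.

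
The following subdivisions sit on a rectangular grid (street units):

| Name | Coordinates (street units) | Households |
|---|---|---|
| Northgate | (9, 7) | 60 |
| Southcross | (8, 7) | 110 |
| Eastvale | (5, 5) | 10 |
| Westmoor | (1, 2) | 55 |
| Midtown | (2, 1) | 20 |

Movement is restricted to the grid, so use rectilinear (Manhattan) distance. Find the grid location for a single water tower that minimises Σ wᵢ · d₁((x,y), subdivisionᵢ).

Manhattan distance separates: Σwᵢ(|x−xᵢ|+|y−yᵢ|) = Σwᵢ|x−xᵢ| + Σwᵢ|y−yᵢ|, so x and y are optimised independently as 1-D weighted medians.
Total weight W = 255; half = 127.5.
x-coordinate, sorted with cumulative weight:
  x=1 (Westmoor, w=55) cum 55
  x=2 (Midtown, w=20) cum 75
  x=5 (Eastvale, w=10) cum 85
  x=8 (Southcross, w=110) cum 195  ← median
  x=9 (Northgate, w=60) cum 255
⇒ x* = 8
y-coordinate, sorted with cumulative weight:
  y=1 (Midtown, w=20) cum 20
  y=2 (Westmoor, w=55) cum 75
  y=5 (Eastvale, w=10) cum 85
  y=7 (Northgate, w=60) cum 145  ← median
  y=7 (Southcross, w=110) cum 255
⇒ y* = 7

(8, 7)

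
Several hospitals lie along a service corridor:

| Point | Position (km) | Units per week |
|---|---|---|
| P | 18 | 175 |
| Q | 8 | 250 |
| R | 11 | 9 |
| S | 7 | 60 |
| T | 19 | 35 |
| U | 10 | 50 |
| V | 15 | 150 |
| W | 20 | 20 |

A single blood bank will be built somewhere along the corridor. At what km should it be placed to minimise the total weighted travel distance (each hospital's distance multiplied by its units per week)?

x = 15

For a sum of weighted absolute distances on a line, the optimum is the weighted median (not the mean). Total weight W = 749; half-weight = 374.5.
Sort by position and accumulate weight:
  km 7 (S, w=60) → cum 60
  km 8 (Q, w=250) → cum 310
  km 10 (U, w=50) → cum 360
  km 11 (R, w=9) → cum 369
  km 15 (V, w=150) → cum 519  ≥ 374.5 → median here
  km 18 (P, w=175) → cum 694
  km 19 (T, w=35) → cum 729
  km 20 (W, w=20) → cum 749
Optimal location: km 15.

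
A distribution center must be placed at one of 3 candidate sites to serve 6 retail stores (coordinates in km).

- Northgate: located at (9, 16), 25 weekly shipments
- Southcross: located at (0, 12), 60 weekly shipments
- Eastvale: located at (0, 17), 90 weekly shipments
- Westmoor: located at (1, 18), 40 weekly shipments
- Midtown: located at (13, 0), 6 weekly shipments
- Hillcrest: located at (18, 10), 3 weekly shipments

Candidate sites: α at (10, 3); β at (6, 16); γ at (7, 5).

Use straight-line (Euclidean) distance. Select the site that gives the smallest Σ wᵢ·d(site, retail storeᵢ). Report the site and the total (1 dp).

Total weighted distance at each candidate:
  α (10, 3): total = 3438.7
  β (6, 16): total = 1415.6
  γ (7, 5): total = 2779.6
Minimum is at β with total 1415.6 km.

β, total 1415.6 km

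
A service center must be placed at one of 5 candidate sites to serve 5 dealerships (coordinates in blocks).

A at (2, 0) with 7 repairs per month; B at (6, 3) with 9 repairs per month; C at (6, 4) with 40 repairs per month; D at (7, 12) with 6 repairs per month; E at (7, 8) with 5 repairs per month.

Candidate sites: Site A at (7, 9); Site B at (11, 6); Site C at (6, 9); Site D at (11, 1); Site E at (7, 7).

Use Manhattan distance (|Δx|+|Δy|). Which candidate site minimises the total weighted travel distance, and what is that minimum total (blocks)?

Total weighted distance at each candidate:
  Site A (7, 9): total = 424
  Site B (11, 6): total = 547
  Site C (6, 9): total = 379
  Site D (11, 1): total = 598
  Site E (7, 7): total = 324
Minimum is at Site E with total 324 blocks.

Site E, total 324 blocks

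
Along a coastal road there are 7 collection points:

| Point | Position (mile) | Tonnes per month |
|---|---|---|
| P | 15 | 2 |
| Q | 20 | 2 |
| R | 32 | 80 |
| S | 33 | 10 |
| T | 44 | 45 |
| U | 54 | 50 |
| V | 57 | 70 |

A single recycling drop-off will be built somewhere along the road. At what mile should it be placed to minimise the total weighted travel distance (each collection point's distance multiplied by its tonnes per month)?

x = 44

For a sum of weighted absolute distances on a line, the optimum is the weighted median (not the mean). Total weight W = 259; half-weight = 129.5.
Sort by position and accumulate weight:
  mile 15 (P, w=2) → cum 2
  mile 20 (Q, w=2) → cum 4
  mile 32 (R, w=80) → cum 84
  mile 33 (S, w=10) → cum 94
  mile 44 (T, w=45) → cum 139  ≥ 129.5 → median here
  mile 54 (U, w=50) → cum 189
  mile 57 (V, w=70) → cum 259
Optimal location: mile 44.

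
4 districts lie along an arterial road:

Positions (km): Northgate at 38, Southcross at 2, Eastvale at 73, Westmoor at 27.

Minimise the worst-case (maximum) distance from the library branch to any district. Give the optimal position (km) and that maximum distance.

location 37.5, max distance 35.5

The 1-center on a line is the midpoint of the two extreme points: leftmost at 2, rightmost at 73.
Optimal location = (2 + 73)/2 = 37.5; maximum distance = (73 − 2)/2 = 35.5.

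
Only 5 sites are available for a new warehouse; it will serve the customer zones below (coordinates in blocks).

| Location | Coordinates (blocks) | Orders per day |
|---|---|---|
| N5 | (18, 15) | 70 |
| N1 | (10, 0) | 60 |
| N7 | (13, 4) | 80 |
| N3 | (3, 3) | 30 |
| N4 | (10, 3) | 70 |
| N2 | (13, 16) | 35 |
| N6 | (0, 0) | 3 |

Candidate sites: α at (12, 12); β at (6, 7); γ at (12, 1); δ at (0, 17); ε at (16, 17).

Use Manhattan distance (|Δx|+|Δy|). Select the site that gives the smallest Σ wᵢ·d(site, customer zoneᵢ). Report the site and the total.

γ, total 3109 blocks

Total weighted distance at each candidate:
  α (12, 12): total = 3747
  β (6, 7): total = 4229
  γ (12, 1): total = 3109
  δ (0, 17): total = 7831
  ε (16, 17): total = 5389
Minimum is at γ with total 3109 blocks.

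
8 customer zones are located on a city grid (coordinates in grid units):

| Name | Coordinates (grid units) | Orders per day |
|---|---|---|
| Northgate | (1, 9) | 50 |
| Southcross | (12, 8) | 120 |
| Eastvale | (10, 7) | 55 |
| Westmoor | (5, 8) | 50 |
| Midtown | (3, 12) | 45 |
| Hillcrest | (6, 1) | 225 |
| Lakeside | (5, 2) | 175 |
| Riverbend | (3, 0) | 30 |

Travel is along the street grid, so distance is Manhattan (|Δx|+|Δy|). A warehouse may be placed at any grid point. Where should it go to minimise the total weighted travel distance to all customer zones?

Manhattan distance separates: Σwᵢ(|x−xᵢ|+|y−yᵢ|) = Σwᵢ|x−xᵢ| + Σwᵢ|y−yᵢ|, so x and y are optimised independently as 1-D weighted medians.
Total weight W = 750; half = 375.
x-coordinate, sorted with cumulative weight:
  x=1 (Northgate, w=50) cum 50
  x=3 (Midtown, w=45) cum 95
  x=3 (Riverbend, w=30) cum 125
  x=5 (Westmoor, w=50) cum 175
  x=5 (Lakeside, w=175) cum 350
  x=6 (Hillcrest, w=225) cum 575  ← median
  x=10 (Eastvale, w=55) cum 630
  x=12 (Southcross, w=120) cum 750
⇒ x* = 6
y-coordinate, sorted with cumulative weight:
  y=0 (Riverbend, w=30) cum 30
  y=1 (Hillcrest, w=225) cum 255
  y=2 (Lakeside, w=175) cum 430  ← median
  y=7 (Eastvale, w=55) cum 485
  y=8 (Southcross, w=120) cum 605
  y=8 (Westmoor, w=50) cum 655
  y=9 (Northgate, w=50) cum 705
  y=12 (Midtown, w=45) cum 750
⇒ y* = 2

(6, 2)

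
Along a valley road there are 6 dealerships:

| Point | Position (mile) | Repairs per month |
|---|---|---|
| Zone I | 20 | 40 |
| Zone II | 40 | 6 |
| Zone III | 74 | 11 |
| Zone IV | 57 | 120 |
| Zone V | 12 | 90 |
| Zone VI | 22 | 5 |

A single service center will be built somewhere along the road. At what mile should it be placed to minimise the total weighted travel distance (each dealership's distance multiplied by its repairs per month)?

x = 40

For a sum of weighted absolute distances on a line, the optimum is the weighted median (not the mean). Total weight W = 272; half-weight = 136.
Sort by position and accumulate weight:
  mile 12 (Zone V, w=90) → cum 90
  mile 20 (Zone I, w=40) → cum 130
  mile 22 (Zone VI, w=5) → cum 135
  mile 40 (Zone II, w=6) → cum 141  ≥ 136 → median here
  mile 57 (Zone IV, w=120) → cum 261
  mile 74 (Zone III, w=11) → cum 272
Optimal location: mile 40.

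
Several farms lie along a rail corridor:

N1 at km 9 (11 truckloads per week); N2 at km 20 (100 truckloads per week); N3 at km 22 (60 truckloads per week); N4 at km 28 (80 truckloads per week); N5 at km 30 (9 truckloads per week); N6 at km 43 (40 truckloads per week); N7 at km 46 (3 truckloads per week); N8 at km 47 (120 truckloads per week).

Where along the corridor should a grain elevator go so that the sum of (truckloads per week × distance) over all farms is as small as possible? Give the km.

x = 28

For a sum of weighted absolute distances on a line, the optimum is the weighted median (not the mean). Total weight W = 423; half-weight = 211.5.
Sort by position and accumulate weight:
  km 9 (N1, w=11) → cum 11
  km 20 (N2, w=100) → cum 111
  km 22 (N3, w=60) → cum 171
  km 28 (N4, w=80) → cum 251  ≥ 211.5 → median here
  km 30 (N5, w=9) → cum 260
  km 43 (N6, w=40) → cum 300
  km 46 (N7, w=3) → cum 303
  km 47 (N8, w=120) → cum 423
Optimal location: km 28.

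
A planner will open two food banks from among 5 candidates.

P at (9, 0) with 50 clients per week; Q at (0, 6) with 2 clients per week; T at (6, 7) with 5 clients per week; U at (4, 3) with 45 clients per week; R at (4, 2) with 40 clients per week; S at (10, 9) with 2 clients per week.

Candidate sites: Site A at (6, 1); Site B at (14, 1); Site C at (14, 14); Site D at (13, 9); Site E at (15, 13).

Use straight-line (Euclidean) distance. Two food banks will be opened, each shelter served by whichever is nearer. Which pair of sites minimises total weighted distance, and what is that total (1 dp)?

{Site A, Site D}, total 426.5

Evaluate every pair (each demand assigned to the nearer of the two):
  {Site A, Site D}: total = 426.5
  {Site A, Site C}: total = 433.3
  {Site A, Site E}: total = 433.3
  {Site A, Site B}: total = 438.3
  {Site B, Site D}: total = 1184.9
  {Site B, Site C}: total = 1208.4
  {Site B, Site E}: total = 1208.4
  {Site C, Site D}: total = 1504.3
  {Site D, Site E}: total = 1504.3
  {Site C, Site E}: total = 2105.3
Best pair: {Site A, Site D} with total 426.5.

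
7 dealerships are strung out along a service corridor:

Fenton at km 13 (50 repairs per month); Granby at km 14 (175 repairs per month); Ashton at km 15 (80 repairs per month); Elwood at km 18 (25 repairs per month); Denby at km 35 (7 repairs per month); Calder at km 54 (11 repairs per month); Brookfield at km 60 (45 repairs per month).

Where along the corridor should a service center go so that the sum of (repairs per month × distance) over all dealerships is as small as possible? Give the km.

x = 14

For a sum of weighted absolute distances on a line, the optimum is the weighted median (not the mean). Total weight W = 393; half-weight = 196.5.
Sort by position and accumulate weight:
  km 13 (Fenton, w=50) → cum 50
  km 14 (Granby, w=175) → cum 225  ≥ 196.5 → median here
  km 15 (Ashton, w=80) → cum 305
  km 18 (Elwood, w=25) → cum 330
  km 35 (Denby, w=7) → cum 337
  km 54 (Calder, w=11) → cum 348
  km 60 (Brookfield, w=45) → cum 393
Optimal location: km 14.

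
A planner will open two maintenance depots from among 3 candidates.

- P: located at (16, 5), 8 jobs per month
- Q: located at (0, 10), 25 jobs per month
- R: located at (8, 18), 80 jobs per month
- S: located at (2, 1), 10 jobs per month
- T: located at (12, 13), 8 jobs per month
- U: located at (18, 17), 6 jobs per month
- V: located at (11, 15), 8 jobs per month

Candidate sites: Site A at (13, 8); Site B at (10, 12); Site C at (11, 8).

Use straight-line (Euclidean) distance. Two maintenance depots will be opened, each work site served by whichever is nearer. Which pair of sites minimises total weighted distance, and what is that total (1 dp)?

{Site B, Site C}, total 1021.4

Evaluate every pair (each demand assigned to the nearer of the two):
  {Site B, Site C}: total = 1021.4
  {Site A, Site B}: total = 1025.0
  {Site A, Site C}: total = 1421.3
Best pair: {Site B, Site C} with total 1021.4.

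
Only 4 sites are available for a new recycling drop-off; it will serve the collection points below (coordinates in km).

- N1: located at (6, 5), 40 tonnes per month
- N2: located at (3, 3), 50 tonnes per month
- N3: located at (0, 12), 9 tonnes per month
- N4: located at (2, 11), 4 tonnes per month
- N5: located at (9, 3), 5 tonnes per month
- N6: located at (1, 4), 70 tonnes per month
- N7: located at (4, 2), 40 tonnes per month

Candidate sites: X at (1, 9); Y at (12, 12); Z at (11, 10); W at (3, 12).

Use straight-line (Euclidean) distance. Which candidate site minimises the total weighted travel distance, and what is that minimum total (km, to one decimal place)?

X, total 1314.4 km

Total weighted distance at each candidate:
  X (1, 9): total = 1314.4
  Y (12, 12): total = 2665.2
  Z (11, 10): total = 2229.1
  W (3, 12): total = 1820.6
Minimum is at X with total 1314.4 km.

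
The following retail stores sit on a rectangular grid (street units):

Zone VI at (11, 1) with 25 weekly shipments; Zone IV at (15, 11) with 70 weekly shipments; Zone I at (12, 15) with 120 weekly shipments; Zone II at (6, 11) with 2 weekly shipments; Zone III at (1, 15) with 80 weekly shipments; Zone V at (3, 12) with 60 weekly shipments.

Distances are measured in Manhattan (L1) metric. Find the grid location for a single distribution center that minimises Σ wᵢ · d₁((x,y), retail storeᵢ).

Manhattan distance separates: Σwᵢ(|x−xᵢ|+|y−yᵢ|) = Σwᵢ|x−xᵢ| + Σwᵢ|y−yᵢ|, so x and y are optimised independently as 1-D weighted medians.
Total weight W = 357; half = 178.5.
x-coordinate, sorted with cumulative weight:
  x=1 (Zone III, w=80) cum 80
  x=3 (Zone V, w=60) cum 140
  x=6 (Zone II, w=2) cum 142
  x=11 (Zone VI, w=25) cum 167
  x=12 (Zone I, w=120) cum 287  ← median
  x=15 (Zone IV, w=70) cum 357
⇒ x* = 12
y-coordinate, sorted with cumulative weight:
  y=1 (Zone VI, w=25) cum 25
  y=11 (Zone IV, w=70) cum 95
  y=11 (Zone II, w=2) cum 97
  y=12 (Zone V, w=60) cum 157
  y=15 (Zone I, w=120) cum 277  ← median
  y=15 (Zone III, w=80) cum 357
⇒ y* = 15

(12, 15)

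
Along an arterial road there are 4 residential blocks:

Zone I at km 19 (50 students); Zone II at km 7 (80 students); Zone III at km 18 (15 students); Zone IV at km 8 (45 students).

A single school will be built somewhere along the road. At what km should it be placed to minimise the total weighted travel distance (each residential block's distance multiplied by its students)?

x = 8

For a sum of weighted absolute distances on a line, the optimum is the weighted median (not the mean). Total weight W = 190; half-weight = 95.
Sort by position and accumulate weight:
  km 7 (Zone II, w=80) → cum 80
  km 8 (Zone IV, w=45) → cum 125  ≥ 95 → median here
  km 18 (Zone III, w=15) → cum 140
  km 19 (Zone I, w=50) → cum 190
Optimal location: km 8.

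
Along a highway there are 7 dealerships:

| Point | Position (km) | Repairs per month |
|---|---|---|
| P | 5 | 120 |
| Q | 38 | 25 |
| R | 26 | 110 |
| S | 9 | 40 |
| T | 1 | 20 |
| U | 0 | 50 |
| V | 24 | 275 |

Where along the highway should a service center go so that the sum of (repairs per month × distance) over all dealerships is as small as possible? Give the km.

x = 24

For a sum of weighted absolute distances on a line, the optimum is the weighted median (not the mean). Total weight W = 640; half-weight = 320.
Sort by position and accumulate weight:
  km 0 (U, w=50) → cum 50
  km 1 (T, w=20) → cum 70
  km 5 (P, w=120) → cum 190
  km 9 (S, w=40) → cum 230
  km 24 (V, w=275) → cum 505  ≥ 320 → median here
  km 26 (R, w=110) → cum 615
  km 38 (Q, w=25) → cum 640
Optimal location: km 24.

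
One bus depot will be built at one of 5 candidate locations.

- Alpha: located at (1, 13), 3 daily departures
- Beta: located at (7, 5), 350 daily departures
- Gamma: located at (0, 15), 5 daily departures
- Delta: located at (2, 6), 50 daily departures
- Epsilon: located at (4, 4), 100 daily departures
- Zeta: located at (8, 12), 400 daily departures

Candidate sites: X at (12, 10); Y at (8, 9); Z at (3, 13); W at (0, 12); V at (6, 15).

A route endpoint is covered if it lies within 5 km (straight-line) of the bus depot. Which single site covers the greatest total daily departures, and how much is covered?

Coverage radius r = 5 km; a point is covered iff (Δx)²+(Δy)² ≤ 5² = 25.
  X (12, 10): covers {Zeta} → 400
  Y (8, 9): covers {Beta, Zeta} → 750
  Z (3, 13): covers {Alpha, Gamma} → 8
  W (0, 12): covers {Alpha, Gamma} → 8
  V (6, 15): covers {Zeta} → 400
Maximum coverage at Y: 750 daily departures.

Y, covering 750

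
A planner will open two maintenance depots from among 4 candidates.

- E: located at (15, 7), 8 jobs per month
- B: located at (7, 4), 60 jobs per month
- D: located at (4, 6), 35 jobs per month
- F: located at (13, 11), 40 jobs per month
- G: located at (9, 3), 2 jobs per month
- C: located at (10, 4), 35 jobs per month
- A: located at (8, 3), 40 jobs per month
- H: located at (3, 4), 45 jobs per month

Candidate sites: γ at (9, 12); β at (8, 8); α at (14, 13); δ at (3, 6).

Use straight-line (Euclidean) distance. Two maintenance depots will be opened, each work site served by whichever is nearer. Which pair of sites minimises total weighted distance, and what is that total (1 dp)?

{β, δ}, total 1028.9

Evaluate every pair (each demand assigned to the nearer of the two):
  {β, δ}: total = 1028.9
  {α, δ}: total = 1032.9
  {γ, δ}: total = 1122.2
  {β, α}: total = 1196.9
  {γ, β}: total = 1280.3
  {γ, α}: total = 2018.6
Best pair: {β, δ} with total 1028.9.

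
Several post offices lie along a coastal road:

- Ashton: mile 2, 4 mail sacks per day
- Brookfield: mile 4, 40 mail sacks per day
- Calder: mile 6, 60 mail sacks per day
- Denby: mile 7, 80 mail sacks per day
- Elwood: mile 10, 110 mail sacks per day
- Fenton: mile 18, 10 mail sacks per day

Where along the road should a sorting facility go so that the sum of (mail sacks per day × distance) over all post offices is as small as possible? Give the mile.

x = 7

For a sum of weighted absolute distances on a line, the optimum is the weighted median (not the mean). Total weight W = 304; half-weight = 152.
Sort by position and accumulate weight:
  mile 2 (Ashton, w=4) → cum 4
  mile 4 (Brookfield, w=40) → cum 44
  mile 6 (Calder, w=60) → cum 104
  mile 7 (Denby, w=80) → cum 184  ≥ 152 → median here
  mile 10 (Elwood, w=110) → cum 294
  mile 18 (Fenton, w=10) → cum 304
Optimal location: mile 7.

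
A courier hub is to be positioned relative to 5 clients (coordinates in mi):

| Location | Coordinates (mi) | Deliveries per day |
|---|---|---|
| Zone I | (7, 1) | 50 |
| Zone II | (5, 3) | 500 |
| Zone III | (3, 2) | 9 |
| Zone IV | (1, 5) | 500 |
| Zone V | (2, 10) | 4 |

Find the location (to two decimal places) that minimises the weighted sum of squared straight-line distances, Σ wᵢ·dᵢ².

(3.18, 3.86)

The minimiser of Σwᵢ‖p−pᵢ‖² is the weighted centroid p* = (Σwᵢpᵢ)/(Σwᵢ).
Σwᵢ = 1063.
Σwᵢxᵢ = 50·7 + 500·5 + 9·3 + 500·1 + 4·2 = 3385.
Σwᵢyᵢ = 50·1 + 500·3 + 9·2 + 500·5 + 4·10 = 4108.
x* = 3385/1063 = 3.18, y* = 4108/1063 = 3.86.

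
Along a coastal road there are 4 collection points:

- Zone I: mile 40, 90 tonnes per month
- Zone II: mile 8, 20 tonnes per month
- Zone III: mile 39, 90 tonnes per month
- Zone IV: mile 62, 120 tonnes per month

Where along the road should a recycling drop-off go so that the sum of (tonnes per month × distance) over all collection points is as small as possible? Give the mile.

For a sum of weighted absolute distances on a line, the optimum is the weighted median (not the mean). Total weight W = 320; half-weight = 160.
Sort by position and accumulate weight:
  mile 8 (Zone II, w=20) → cum 20
  mile 39 (Zone III, w=90) → cum 110
  mile 40 (Zone I, w=90) → cum 200  ≥ 160 → median here
  mile 62 (Zone IV, w=120) → cum 320
Optimal location: mile 40.

x = 40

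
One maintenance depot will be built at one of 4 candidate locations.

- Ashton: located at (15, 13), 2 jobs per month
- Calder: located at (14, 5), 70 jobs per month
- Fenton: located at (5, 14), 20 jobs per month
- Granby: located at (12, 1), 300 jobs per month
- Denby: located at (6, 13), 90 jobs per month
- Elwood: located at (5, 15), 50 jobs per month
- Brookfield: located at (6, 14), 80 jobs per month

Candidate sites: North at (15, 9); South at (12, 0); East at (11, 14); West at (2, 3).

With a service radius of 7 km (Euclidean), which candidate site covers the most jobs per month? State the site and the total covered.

South, covering 370

Coverage radius r = 7 km; a point is covered iff (Δx)²+(Δy)² ≤ 7² = 49.
  North (15, 9): covers {Ashton, Calder} → 72
  South (12, 0): covers {Calder, Granby} → 370
  East (11, 14): covers {Ashton, Fenton, Denby, Elwood, Brookfield} → 242
  West (2, 3): covers {none} → 0
Maximum coverage at South: 370 jobs per month.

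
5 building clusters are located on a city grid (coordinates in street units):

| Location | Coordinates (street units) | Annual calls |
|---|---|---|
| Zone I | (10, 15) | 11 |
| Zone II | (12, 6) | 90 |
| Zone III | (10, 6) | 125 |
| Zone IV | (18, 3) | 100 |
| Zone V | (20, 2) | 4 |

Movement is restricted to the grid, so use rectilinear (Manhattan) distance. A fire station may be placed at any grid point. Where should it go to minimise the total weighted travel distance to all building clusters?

Manhattan distance separates: Σwᵢ(|x−xᵢ|+|y−yᵢ|) = Σwᵢ|x−xᵢ| + Σwᵢ|y−yᵢ|, so x and y are optimised independently as 1-D weighted medians.
Total weight W = 330; half = 165.
x-coordinate, sorted with cumulative weight:
  x=10 (Zone I, w=11) cum 11
  x=10 (Zone III, w=125) cum 136
  x=12 (Zone II, w=90) cum 226  ← median
  x=18 (Zone IV, w=100) cum 326
  x=20 (Zone V, w=4) cum 330
⇒ x* = 12
y-coordinate, sorted with cumulative weight:
  y=2 (Zone V, w=4) cum 4
  y=3 (Zone IV, w=100) cum 104
  y=6 (Zone II, w=90) cum 194  ← median
  y=6 (Zone III, w=125) cum 319
  y=15 (Zone I, w=11) cum 330
⇒ y* = 6

(12, 6)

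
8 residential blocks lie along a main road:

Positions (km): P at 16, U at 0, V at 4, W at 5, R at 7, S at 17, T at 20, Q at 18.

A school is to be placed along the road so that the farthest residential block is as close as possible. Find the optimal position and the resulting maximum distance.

The 1-center on a line is the midpoint of the two extreme points: leftmost at 0, rightmost at 20.
Optimal location = (0 + 20)/2 = 10; maximum distance = (20 − 0)/2 = 10.

location 10, max distance 10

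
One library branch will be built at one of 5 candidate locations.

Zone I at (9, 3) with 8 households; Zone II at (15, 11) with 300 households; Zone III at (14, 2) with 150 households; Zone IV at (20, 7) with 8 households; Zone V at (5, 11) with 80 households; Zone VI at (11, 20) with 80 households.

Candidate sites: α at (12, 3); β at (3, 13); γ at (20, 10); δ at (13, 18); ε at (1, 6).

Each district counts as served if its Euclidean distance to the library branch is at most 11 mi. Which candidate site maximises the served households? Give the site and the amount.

α, covering 546

Coverage radius r = 11 mi; a point is covered iff (Δx)²+(Δy)² ≤ 11² = 121.
  α (12, 3): covers {Zone I, Zone II, Zone III, Zone IV, Zone V} → 546
  β (3, 13): covers {Zone V, Zone VI} → 160
  γ (20, 10): covers {Zone II, Zone III, Zone IV} → 458
  δ (13, 18): covers {Zone II, Zone V, Zone VI} → 460
  ε (1, 6): covers {Zone I, Zone V} → 88
Maximum coverage at α: 546 households.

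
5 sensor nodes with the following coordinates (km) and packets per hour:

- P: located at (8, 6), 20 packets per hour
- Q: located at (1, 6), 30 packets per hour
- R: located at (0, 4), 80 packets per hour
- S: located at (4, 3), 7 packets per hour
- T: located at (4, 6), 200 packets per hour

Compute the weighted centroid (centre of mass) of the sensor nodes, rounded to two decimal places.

The minimiser of Σwᵢ‖p−pᵢ‖² is the weighted centroid p* = (Σwᵢpᵢ)/(Σwᵢ).
Σwᵢ = 337.
Σwᵢxᵢ = 20·8 + 30·1 + 80·0 + 7·4 + 200·4 = 1018.
Σwᵢyᵢ = 20·6 + 30·6 + 80·4 + 7·3 + 200·6 = 1841.
x* = 1018/337 = 3.02, y* = 1841/337 = 5.46.

(3.02, 5.46)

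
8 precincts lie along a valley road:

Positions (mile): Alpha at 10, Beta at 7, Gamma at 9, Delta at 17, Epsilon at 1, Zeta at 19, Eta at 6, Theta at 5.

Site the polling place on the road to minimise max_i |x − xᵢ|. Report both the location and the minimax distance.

location 10, max distance 9

The 1-center on a line is the midpoint of the two extreme points: leftmost at 1, rightmost at 19.
Optimal location = (1 + 19)/2 = 10; maximum distance = (19 − 1)/2 = 9.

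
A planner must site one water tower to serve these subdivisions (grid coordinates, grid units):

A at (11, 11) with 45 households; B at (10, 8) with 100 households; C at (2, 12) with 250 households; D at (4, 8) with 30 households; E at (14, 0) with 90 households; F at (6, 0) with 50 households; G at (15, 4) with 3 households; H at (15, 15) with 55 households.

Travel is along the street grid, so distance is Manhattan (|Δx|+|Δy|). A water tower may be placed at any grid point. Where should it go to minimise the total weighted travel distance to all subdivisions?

Manhattan distance separates: Σwᵢ(|x−xᵢ|+|y−yᵢ|) = Σwᵢ|x−xᵢ| + Σwᵢ|y−yᵢ|, so x and y are optimised independently as 1-D weighted medians.
Total weight W = 623; half = 311.5.
x-coordinate, sorted with cumulative weight:
  x=2 (C, w=250) cum 250
  x=4 (D, w=30) cum 280
  x=6 (F, w=50) cum 330  ← median
  x=10 (B, w=100) cum 430
  x=11 (A, w=45) cum 475
  x=14 (E, w=90) cum 565
  x=15 (G, w=3) cum 568
  x=15 (H, w=55) cum 623
⇒ x* = 6
y-coordinate, sorted with cumulative weight:
  y=0 (E, w=90) cum 90
  y=0 (F, w=50) cum 140
  y=4 (G, w=3) cum 143
  y=8 (B, w=100) cum 243
  y=8 (D, w=30) cum 273
  y=11 (A, w=45) cum 318  ← median
  y=12 (C, w=250) cum 568
  y=15 (H, w=55) cum 623
⇒ y* = 11

(6, 11)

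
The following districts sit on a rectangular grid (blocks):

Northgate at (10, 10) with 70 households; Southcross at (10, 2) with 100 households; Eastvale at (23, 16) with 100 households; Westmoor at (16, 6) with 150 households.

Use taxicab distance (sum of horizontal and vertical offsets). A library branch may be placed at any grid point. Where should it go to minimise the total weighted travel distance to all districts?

Manhattan distance separates: Σwᵢ(|x−xᵢ|+|y−yᵢ|) = Σwᵢ|x−xᵢ| + Σwᵢ|y−yᵢ|, so x and y are optimised independently as 1-D weighted medians.
Total weight W = 420; half = 210.
x-coordinate, sorted with cumulative weight:
  x=10 (Northgate, w=70) cum 70
  x=10 (Southcross, w=100) cum 170
  x=16 (Westmoor, w=150) cum 320  ← median
  x=23 (Eastvale, w=100) cum 420
⇒ x* = 16
y-coordinate, sorted with cumulative weight:
  y=2 (Southcross, w=100) cum 100
  y=6 (Westmoor, w=150) cum 250  ← median
  y=10 (Northgate, w=70) cum 320
  y=16 (Eastvale, w=100) cum 420
⇒ y* = 6

(16, 6)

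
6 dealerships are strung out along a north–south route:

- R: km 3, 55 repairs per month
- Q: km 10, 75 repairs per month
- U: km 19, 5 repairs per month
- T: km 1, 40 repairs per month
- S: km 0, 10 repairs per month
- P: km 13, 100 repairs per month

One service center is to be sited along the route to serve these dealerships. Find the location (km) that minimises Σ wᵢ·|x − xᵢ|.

x = 10

For a sum of weighted absolute distances on a line, the optimum is the weighted median (not the mean). Total weight W = 285; half-weight = 142.5.
Sort by position and accumulate weight:
  km 0 (S, w=10) → cum 10
  km 1 (T, w=40) → cum 50
  km 3 (R, w=55) → cum 105
  km 10 (Q, w=75) → cum 180  ≥ 142.5 → median here
  km 13 (P, w=100) → cum 280
  km 19 (U, w=5) → cum 285
Optimal location: km 10.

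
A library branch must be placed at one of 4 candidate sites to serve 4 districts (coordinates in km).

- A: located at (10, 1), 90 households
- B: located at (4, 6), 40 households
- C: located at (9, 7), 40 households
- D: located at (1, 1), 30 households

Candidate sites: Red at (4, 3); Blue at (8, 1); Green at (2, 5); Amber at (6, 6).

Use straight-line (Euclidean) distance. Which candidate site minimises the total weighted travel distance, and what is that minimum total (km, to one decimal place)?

Total weighted distance at each candidate:
  Red (4, 3): total = 1053.5
  Blue (8, 1): total = 889.4
  Green (2, 5): total = 1309.3
  Amber (6, 6): total = 994.9
Minimum is at Blue with total 889.4 km.

Blue, total 889.4 km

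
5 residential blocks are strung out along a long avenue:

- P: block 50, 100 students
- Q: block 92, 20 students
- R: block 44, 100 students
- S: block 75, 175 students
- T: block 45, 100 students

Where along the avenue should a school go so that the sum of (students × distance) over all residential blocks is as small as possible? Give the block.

x = 50

For a sum of weighted absolute distances on a line, the optimum is the weighted median (not the mean). Total weight W = 495; half-weight = 247.5.
Sort by position and accumulate weight:
  block 44 (R, w=100) → cum 100
  block 45 (T, w=100) → cum 200
  block 50 (P, w=100) → cum 300  ≥ 247.5 → median here
  block 75 (S, w=175) → cum 475
  block 92 (Q, w=20) → cum 495
Optimal location: block 50.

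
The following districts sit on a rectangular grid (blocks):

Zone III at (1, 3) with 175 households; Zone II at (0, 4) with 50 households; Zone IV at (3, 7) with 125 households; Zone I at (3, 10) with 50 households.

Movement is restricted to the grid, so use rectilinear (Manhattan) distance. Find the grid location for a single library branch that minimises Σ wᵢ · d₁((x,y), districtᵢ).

Manhattan distance separates: Σwᵢ(|x−xᵢ|+|y−yᵢ|) = Σwᵢ|x−xᵢ| + Σwᵢ|y−yᵢ|, so x and y are optimised independently as 1-D weighted medians.
Total weight W = 400; half = 200.
x-coordinate, sorted with cumulative weight:
  x=0 (Zone II, w=50) cum 50
  x=1 (Zone III, w=175) cum 225  ← median
  x=3 (Zone IV, w=125) cum 350
  x=3 (Zone I, w=50) cum 400
⇒ x* = 1
y-coordinate, sorted with cumulative weight:
  y=3 (Zone III, w=175) cum 175
  y=4 (Zone II, w=50) cum 225  ← median
  y=7 (Zone IV, w=125) cum 350
  y=10 (Zone I, w=50) cum 400
⇒ y* = 4

(1, 4)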